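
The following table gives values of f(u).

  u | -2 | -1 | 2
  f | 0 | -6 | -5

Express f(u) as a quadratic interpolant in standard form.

f(u) = (19/12)u^2 - (5/4)u - 53/6

Build the Lagrange basis polynomials:
L_0(u) = (u + 1)(u - 2) / [4] = (1/4)u^2 - (1/4)u - 1/2
L_1(u) = (u + 2)(u - 2) / [-3] = -(1/3)u^2 + 4/3
L_2(u) = (u + 2)(u + 1) / [12] = (1/12)u^2 + (1/4)u + 1/6
f(u) = 0·L_0 + (-6)·L_1 + (-5)·L_2
  0·L_0(u) = 0
  (-6)·L_1(u) = 2u^2 - 8
  (-5)·L_2(u) = -(5/12)u^2 - (5/4)u - 5/6
Adding term by term: (19/12)u^2 - (5/4)u - 53/6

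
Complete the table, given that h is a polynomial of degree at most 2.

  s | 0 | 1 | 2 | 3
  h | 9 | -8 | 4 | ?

45

The 3 known values determine h uniquely (degree ≤ 2).
Evaluate each Lagrange basis at s = 3:
L_0(3) = (2)·(1)/[(-1)·(-2)] = 1
L_1(3) = (3)·(1)/[(1)·(-1)] = -3
L_2(3) = (3)·(2)/[(2)·(1)] = 3
Sum: 9·(1) + (-8)·(-3) + 4·(3) = 45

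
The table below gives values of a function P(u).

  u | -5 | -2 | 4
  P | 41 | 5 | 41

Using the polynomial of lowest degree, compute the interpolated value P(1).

5

Evaluate each Lagrange basis at u = 1:
L_0(1) = (3)·(-3)/[(-3)·(-9)] = -1/3
L_1(1) = (6)·(-3)/[(3)·(-6)] = 1
L_2(1) = (6)·(3)/[(9)·(6)] = 1/3
Sum: 41·(-1/3) + 5·(1) + 41·(1/3) = 5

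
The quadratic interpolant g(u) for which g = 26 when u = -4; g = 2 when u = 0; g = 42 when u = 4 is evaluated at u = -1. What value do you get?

Evaluate each Lagrange basis at u = -1:
L_0(-1) = (-1)·(-5)/[(-4)·(-8)] = 5/32
L_1(-1) = (3)·(-5)/[(4)·(-4)] = 15/16
L_2(-1) = (3)·(-1)/[(8)·(4)] = -3/32
Sum: 26·(5/32) + 2·(15/16) + 42·(-3/32) = 2

2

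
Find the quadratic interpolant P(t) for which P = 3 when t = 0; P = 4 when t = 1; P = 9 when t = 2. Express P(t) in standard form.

Newton's divided differences:
P[0,1] = (4 - 3) / (1 - 0) = 1
P[1,2] = (9 - 4) / (2 - 1) = 5
P[0,1,2] = (5 - 1) / (2 - 0) = 2
P(t) = 3 + 1·t + 2·t(t - 1)
Expanding: P(t) = 2t^2 - t + 3

P(t) = 2t^2 - t + 3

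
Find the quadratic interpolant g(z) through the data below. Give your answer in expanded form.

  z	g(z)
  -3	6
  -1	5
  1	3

Build the Lagrange basis polynomials:
L_0(z) = (z + 1)(z - 1) / [8] = (1/8)z^2 - 1/8
L_1(z) = (z + 3)(z - 1) / [-4] = -(1/4)z^2 - (1/2)z + 3/4
L_2(z) = (z + 3)(z + 1) / [8] = (1/8)z^2 + (1/2)z + 3/8
g(z) = 6·L_0 + 5·L_1 + 3·L_2
  6·L_0(z) = (3/4)z^2 - 3/4
  5·L_1(z) = -(5/4)z^2 - (5/2)z + 15/4
  3·L_2(z) = (3/8)z^2 + (3/2)z + 9/8
Adding term by term: -(1/8)z^2 - z + 33/8

g(z) = -(1/8)z^2 - z + 33/8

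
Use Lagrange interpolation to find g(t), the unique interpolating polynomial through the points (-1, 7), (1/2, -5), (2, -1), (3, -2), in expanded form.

L_0(t) = (t - 1/2)(t - 2)(t - 3) / [-18] = -(1/18)t^3 + (11/36)t^2 - (17/36)t + 1/6
L_1(t) = (t + 1)(t - 2)(t - 3) / [45/8] = (8/45)t^3 - (32/45)t^2 + (8/45)t + 16/15
L_2(t) = (t + 1)(t - 1/2)(t - 3) / [-9/2] = -(2/9)t^3 + (5/9)t^2 + (4/9)t - 1/3
L_3(t) = (t + 1)(t - 1/2)(t - 2) / [10] = (1/10)t^3 - (3/20)t^2 - (3/20)t + 1/10
g(t) = 7·L_0 + (-5)·L_1 + (-1)·L_2 + (-2)·L_3
  7·L_0(t) = -(7/18)t^3 + (77/36)t^2 - (119/36)t + 7/6
  (-5)·L_1(t) = -(8/9)t^3 + (32/9)t^2 - (8/9)t - 16/3
  (-1)·L_2(t) = (2/9)t^3 - (5/9)t^2 - (4/9)t + 1/3
  (-2)·L_3(t) = -(1/5)t^3 + (3/10)t^2 + (3/10)t - 1/5
Adding term by term: -(113/90)t^3 + (979/180)t^2 - (781/180)t - 121/30

g(t) = -(113/90)t^3 + (979/180)t^2 - (781/180)t - 121/30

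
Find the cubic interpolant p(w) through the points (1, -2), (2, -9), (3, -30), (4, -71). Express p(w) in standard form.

p(w) = -w^3 - w^2 + 3w - 3

Build the Lagrange basis polynomials:
L_0(w) = (w - 2)(w - 3)(w - 4) / [-6] = -(1/6)w^3 + (3/2)w^2 - (13/3)w + 4
L_1(w) = (w - 1)(w - 3)(w - 4) / [2] = (1/2)w^3 - 4w^2 + (19/2)w - 6
L_2(w) = (w - 1)(w - 2)(w - 4) / [-2] = -(1/2)w^3 + (7/2)w^2 - 7w + 4
L_3(w) = (w - 1)(w - 2)(w - 3) / [6] = (1/6)w^3 - w^2 + (11/6)w - 1
p(w) = (-2)·L_0 + (-9)·L_1 + (-30)·L_2 + (-71)·L_3
  (-2)·L_0(w) = (1/3)w^3 - 3w^2 + (26/3)w - 8
  (-9)·L_1(w) = -(9/2)w^3 + 36w^2 - (171/2)w + 54
  (-30)·L_2(w) = 15w^3 - 105w^2 + 210w - 120
  (-71)·L_3(w) = -(71/6)w^3 + 71w^2 - (781/6)w + 71
Adding term by term: -w^3 - w^2 + 3w - 3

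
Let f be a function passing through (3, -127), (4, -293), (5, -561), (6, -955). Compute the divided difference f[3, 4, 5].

-51

f[3,4] = (-293 - (-127)) / (4 - 3) = -166
f[4,5] = (-561 - (-293)) / (5 - 4) = -268
f[3,4,5] = (-268 - (-166)) / (5 - 3) = -51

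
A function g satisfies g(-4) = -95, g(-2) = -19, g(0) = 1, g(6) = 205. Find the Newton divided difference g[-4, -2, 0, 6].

g[-4,-2] = (-19 - (-95)) / (-2 - (-4)) = 38
g[-2,0] = (1 - (-19)) / (0 - (-2)) = 10
g[0,6] = (205 - 1) / (6 - 0) = 34
g[-4,-2,0] = (10 - 38) / (0 - (-4)) = -7
g[-2,0,6] = (34 - 10) / (6 - (-2)) = 3
g[-4,-2,0,6] = (3 - (-7)) / (6 - (-4)) = 1

1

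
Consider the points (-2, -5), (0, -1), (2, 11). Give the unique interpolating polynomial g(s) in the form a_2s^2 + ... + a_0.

g(s) = s^2 + 4s - 1

Newton's divided differences:
g[-2,0] = (-1 - (-5)) / (0 - (-2)) = 2
g[0,2] = (11 - (-1)) / (2 - 0) = 6
g[-2,0,2] = (6 - 2) / (2 - (-2)) = 1
g(s) = -5 + 2·(s + 2) + 1·(s + 2)s
Expanding: g(s) = s^2 + 4s - 1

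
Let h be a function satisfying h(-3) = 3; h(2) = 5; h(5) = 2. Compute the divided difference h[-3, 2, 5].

-7/40

h[-3,2] = (5 - 3) / (2 - (-3)) = 2/5
h[2,5] = (2 - 5) / (5 - 2) = -1
h[-3,2,5] = (-1 - 2/5) / (5 - (-3)) = -7/40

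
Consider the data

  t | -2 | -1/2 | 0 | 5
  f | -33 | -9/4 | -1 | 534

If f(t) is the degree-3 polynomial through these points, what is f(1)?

6

Using Newton's divided-difference form:
f[-2,-1/2] = (-9/4 - (-33)) / (-1/2 - (-2)) = 41/2
f[-1/2,0] = (-1 - (-9/4)) / (0 - (-1/2)) = 5/2
f[0,5] = (534 - (-1)) / (5 - 0) = 107
f[-2,-1/2,0] = (5/2 - 41/2) / (0 - (-2)) = -9
f[-1/2,0,5] = (107 - 5/2) / (5 - (-1/2)) = 19
f[-2,-1/2,0,5] = (19 - (-9)) / (5 - (-2)) = 4
f(1) = -33 + (41/2)·(3) + (-9)·(3)·(3/2) + 4·(3)·(3/2)·(1) = 6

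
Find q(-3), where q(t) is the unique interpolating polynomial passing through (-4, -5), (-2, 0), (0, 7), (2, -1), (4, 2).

-703/128

Using Newton's divided-difference form:
q[-4,-2] = (0 - (-5)) / (-2 - (-4)) = 5/2
q[-2,0] = (7 - 0) / (0 - (-2)) = 7/2
q[0,2] = (-1 - 7) / (2 - 0) = -4
q[2,4] = (2 - (-1)) / (4 - 2) = 3/2
q[-4,-2,0] = (7/2 - 5/2) / (0 - (-4)) = 1/4
q[-2,0,2] = (-4 - 7/2) / (2 - (-2)) = -15/8
q[0,2,4] = (3/2 - (-4)) / (4 - 0) = 11/8
q[-4,-2,0,2] = (-15/8 - 1/4) / (2 - (-4)) = -17/48
q[-2,0,2,4] = (11/8 - (-15/8)) / (4 - (-2)) = 13/24
q[-4,-2,0,2,4] = (13/24 - (-17/48)) / (4 - (-4)) = 43/384
q(-3) = -5 + (5/2)·(1) + (1/4)·(1)·(-1) + (-17/48)·(1)·(-1)·(-3) + (43/384)·(1)·(-1)·(-3)·(-5) = -703/128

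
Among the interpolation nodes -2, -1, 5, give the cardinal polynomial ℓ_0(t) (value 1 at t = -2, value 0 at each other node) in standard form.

ℓ_0(t) = (t + 1)(t - 5) / [(-1)·(-7)]
       = (t^2 - 4t - 5) / (7)

ℓ_0(t) = (1/7)t^2 - (4/7)t - 5/7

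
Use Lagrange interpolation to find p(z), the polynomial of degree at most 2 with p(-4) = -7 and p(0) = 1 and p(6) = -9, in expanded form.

p(z) = -(11/30)z^2 + (8/15)z + 1

Build the Lagrange basis polynomials:
L_0(z) = z(z - 6) / [40] = (1/40)z^2 - (3/20)z
L_1(z) = (z + 4)(z - 6) / [-24] = -(1/24)z^2 + (1/12)z + 1
L_2(z) = (z + 4)z / [60] = (1/60)z^2 + (1/15)z
p(z) = (-7)·L_0 + 1·L_1 + (-9)·L_2
  (-7)·L_0(z) = -(7/40)z^2 + (21/20)z
  1·L_1(z) = -(1/24)z^2 + (1/12)z + 1
  (-9)·L_2(z) = -(3/20)z^2 - (3/5)z
Adding term by term: -(11/30)z^2 + (8/15)z + 1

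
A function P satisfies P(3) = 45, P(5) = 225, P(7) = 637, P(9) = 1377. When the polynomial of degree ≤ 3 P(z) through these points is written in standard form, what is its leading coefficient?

The leading coefficient equals the top divided difference P[3,5,7,9].
P[3,5] = (225 - 45) / (5 - 3) = 90
P[5,7] = (637 - 225) / (7 - 5) = 206
P[7,9] = (1377 - 637) / (9 - 7) = 370
P[3,5,7] = (206 - 90) / (7 - 3) = 29
P[5,7,9] = (370 - 206) / (9 - 5) = 41
P[3,5,7,9] = (41 - 29) / (9 - 3) = 2

2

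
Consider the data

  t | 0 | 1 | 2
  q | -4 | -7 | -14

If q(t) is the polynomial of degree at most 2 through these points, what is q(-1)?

Evaluate each Lagrange basis at t = -1:
L_0(-1) = (-2)·(-3)/[(-1)·(-2)] = 3
L_1(-1) = (-1)·(-3)/[(1)·(-1)] = -3
L_2(-1) = (-1)·(-2)/[(2)·(1)] = 1
Sum: (-4)·(3) + (-7)·(-3) + (-14)·(1) = -5

-5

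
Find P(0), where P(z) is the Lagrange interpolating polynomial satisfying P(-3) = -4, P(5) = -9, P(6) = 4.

Evaluate each Lagrange basis at z = 0:
L_0(0) = (-5)·(-6)/[(-8)·(-9)] = 5/12
L_1(0) = (3)·(-6)/[(8)·(-1)] = 9/4
L_2(0) = (3)·(-5)/[(9)·(1)] = -5/3
Sum: (-4)·(5/12) + (-9)·(9/4) + 4·(-5/3) = -343/12

-343/12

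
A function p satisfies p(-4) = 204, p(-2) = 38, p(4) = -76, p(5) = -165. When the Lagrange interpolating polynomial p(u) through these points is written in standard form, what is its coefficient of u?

Build the Lagrange basis polynomials:
L_0(u) = (u + 2)(u - 4)(u - 5) / [-144] = -(1/144)u^3 + (7/144)u^2 - (1/72)u - 5/18
L_1(u) = (u + 4)(u - 4)(u - 5) / [84] = (1/84)u^3 - (5/84)u^2 - (4/21)u + 20/21
L_2(u) = (u + 4)(u + 2)(u - 5) / [-48] = -(1/48)u^3 - (1/48)u^2 + (11/24)u + 5/6
L_3(u) = (u + 4)(u + 2)(u - 4) / [63] = (1/63)u^3 + (2/63)u^2 - (16/63)u - 32/63
p(u) = 204·L_0 + 38·L_1 + (-76)·L_2 + (-165)·L_3
Only the coefficient of u is needed; take it from each L_i and combine:
204·(-1/72) + 38·(-4/21) + (-76)·(11/24) + (-165)·(-16/63) = -3

-3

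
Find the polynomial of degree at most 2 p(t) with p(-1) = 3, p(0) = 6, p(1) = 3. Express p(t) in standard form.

Build the Lagrange basis polynomials:
L_0(t) = t(t - 1) / [2] = (1/2)t^2 - (1/2)t
L_1(t) = (t + 1)(t - 1) / [-1] = -t^2 + 1
L_2(t) = (t + 1)t / [2] = (1/2)t^2 + (1/2)t
p(t) = 3·L_0 + 6·L_1 + 3·L_2
  3·L_0(t) = (3/2)t^2 - (3/2)t
  6·L_1(t) = -6t^2 + 6
  3·L_2(t) = (3/2)t^2 + (3/2)t
Adding term by term: -3t^2 + 6

p(t) = -3t^2 + 6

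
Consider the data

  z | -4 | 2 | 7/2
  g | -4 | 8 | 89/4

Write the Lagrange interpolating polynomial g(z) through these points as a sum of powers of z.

Build the Lagrange basis polynomials:
L_0(z) = (z - 2)(z - 7/2) / [45] = (1/45)z^2 - (11/90)z + 7/45
L_1(z) = (z + 4)(z - 7/2) / [-9] = -(1/9)z^2 - (1/18)z + 14/9
L_2(z) = (z + 4)(z - 2) / [45/4] = (4/45)z^2 + (8/45)z - 32/45
g(z) = (-4)·L_0 + 8·L_1 + (89/4)·L_2
  (-4)·L_0(z) = -(4/45)z^2 + (22/45)z - 28/45
  8·L_1(z) = -(8/9)z^2 - (4/9)z + 112/9
  (89/4)·L_2(z) = (89/45)z^2 + (178/45)z - 712/45
Adding term by term: z^2 + 4z - 4

g(z) = z^2 + 4z - 4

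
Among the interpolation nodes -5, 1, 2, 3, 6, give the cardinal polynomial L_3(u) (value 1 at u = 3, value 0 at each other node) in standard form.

L_3(u) = (u + 5)(u - 1)(u - 2)(u - 6) / [(8)·(2)·(1)·(-3)]
       = (u^4 - 4u^3 - 25u^2 + 88u - 60) / (-48)

L_3(u) = -(1/48)u^4 + (1/12)u^3 + (25/48)u^2 - (11/6)u + 5/4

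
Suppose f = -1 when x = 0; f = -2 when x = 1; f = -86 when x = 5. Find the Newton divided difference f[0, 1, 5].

-4

f[0,1] = (-2 - (-1)) / (1 - 0) = -1
f[1,5] = (-86 - (-2)) / (5 - 1) = -21
f[0,1,5] = (-21 - (-1)) / (5 - 0) = -4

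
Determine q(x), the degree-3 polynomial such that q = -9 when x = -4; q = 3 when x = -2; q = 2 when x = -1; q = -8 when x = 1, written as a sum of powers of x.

q(x) = (1/5)x^3 - (14/15)x^2 - (26/5)x - 31/15

L_0(x) = (x + 2)(x + 1)(x - 1) / [-30] = -(1/30)x^3 - (1/15)x^2 + (1/30)x + 1/15
L_1(x) = (x + 4)(x + 1)(x - 1) / [6] = (1/6)x^3 + (2/3)x^2 - (1/6)x - 2/3
L_2(x) = (x + 4)(x + 2)(x - 1) / [-6] = -(1/6)x^3 - (5/6)x^2 - (1/3)x + 4/3
L_3(x) = (x + 4)(x + 2)(x + 1) / [30] = (1/30)x^3 + (7/30)x^2 + (7/15)x + 4/15
q(x) = (-9)·L_0 + 3·L_1 + 2·L_2 + (-8)·L_3
  (-9)·L_0(x) = (3/10)x^3 + (3/5)x^2 - (3/10)x - 3/5
  3·L_1(x) = (1/2)x^3 + 2x^2 - (1/2)x - 2
  2·L_2(x) = -(1/3)x^3 - (5/3)x^2 - (2/3)x + 8/3
  (-8)·L_3(x) = -(4/15)x^3 - (28/15)x^2 - (56/15)x - 32/15
Adding term by term: (1/5)x^3 - (14/15)x^2 - (26/5)x - 31/15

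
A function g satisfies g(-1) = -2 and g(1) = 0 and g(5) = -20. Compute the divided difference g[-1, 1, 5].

-1

g[-1,1] = (0 - (-2)) / (1 - (-1)) = 1
g[1,5] = (-20 - 0) / (5 - 1) = -5
g[-1,1,5] = (-5 - 1) / (5 - (-1)) = -1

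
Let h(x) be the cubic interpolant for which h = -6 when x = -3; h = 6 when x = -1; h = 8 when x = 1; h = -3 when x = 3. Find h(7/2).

-1041/128

Evaluate each Lagrange basis at x = 7/2:
L_0(7/2) = (9/2)·(5/2)·(1/2)/[(-2)·(-4)·(-6)] = -15/128
L_1(7/2) = (13/2)·(5/2)·(1/2)/[(2)·(-2)·(-4)] = 65/128
L_2(7/2) = (13/2)·(9/2)·(1/2)/[(4)·(2)·(-2)] = -117/128
L_3(7/2) = (13/2)·(9/2)·(5/2)/[(6)·(4)·(2)] = 195/128
Sum: (-6)·(-15/128) + 6·(65/128) + 8·(-117/128) + (-3)·(195/128) = -1041/128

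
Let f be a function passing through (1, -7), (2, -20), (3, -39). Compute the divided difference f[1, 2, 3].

f[1,2] = (-20 - (-7)) / (2 - 1) = -13
f[2,3] = (-39 - (-20)) / (3 - 2) = -19
f[1,2,3] = (-19 - (-13)) / (3 - 1) = -3

-3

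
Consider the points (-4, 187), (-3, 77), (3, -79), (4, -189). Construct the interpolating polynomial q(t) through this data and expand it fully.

Build the Lagrange basis polynomials:
L_0(t) = (t + 3)(t - 3)(t - 4) / [-56] = -(1/56)t^3 + (1/14)t^2 + (9/56)t - 9/14
L_1(t) = (t + 4)(t - 3)(t - 4) / [42] = (1/42)t^3 - (1/14)t^2 - (8/21)t + 8/7
L_2(t) = (t + 4)(t + 3)(t - 4) / [-42] = -(1/42)t^3 - (1/14)t^2 + (8/21)t + 8/7
L_3(t) = (t + 4)(t + 3)(t - 3) / [56] = (1/56)t^3 + (1/14)t^2 - (9/56)t - 9/14
q(t) = 187·L_0 + 77·L_1 + (-79)·L_2 + (-189)·L_3
  187·L_0(t) = -(187/56)t^3 + (187/14)t^2 + (1683/56)t - 1683/14
  77·L_1(t) = (11/6)t^3 - (11/2)t^2 - (88/3)t + 88
  (-79)·L_2(t) = (79/42)t^3 + (79/14)t^2 - (632/21)t - 632/7
  (-189)·L_3(t) = -(27/8)t^3 - (27/2)t^2 + (243/8)t + 243/2
Adding term by term: -3t^3 + t - 1

q(t) = -3t^3 + t - 1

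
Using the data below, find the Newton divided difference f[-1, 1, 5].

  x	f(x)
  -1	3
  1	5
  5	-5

f[-1,1] = (5 - 3) / (1 - (-1)) = 1
f[1,5] = (-5 - 5) / (5 - 1) = -5/2
f[-1,1,5] = (-5/2 - 1) / (5 - (-1)) = -7/12

-7/12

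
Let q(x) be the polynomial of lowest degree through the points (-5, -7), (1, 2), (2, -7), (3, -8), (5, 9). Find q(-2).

415/8

Evaluate each Lagrange basis at x = -2:
L_0(-2) = (-3)·(-4)·(-5)·(-7)/[(-6)·(-7)·(-8)·(-10)] = 1/8
L_1(-2) = (3)·(-4)·(-5)·(-7)/[(6)·(-1)·(-2)·(-4)] = 35/4
L_2(-2) = (3)·(-3)·(-5)·(-7)/[(7)·(1)·(-1)·(-3)] = -15
L_3(-2) = (3)·(-3)·(-4)·(-7)/[(8)·(2)·(1)·(-2)] = 63/8
L_4(-2) = (3)·(-3)·(-4)·(-5)/[(10)·(4)·(3)·(2)] = -3/4
Sum: (-7)·(1/8) + 2·(35/4) + (-7)·(-15) + (-8)·(63/8) + 9·(-3/4) = 415/8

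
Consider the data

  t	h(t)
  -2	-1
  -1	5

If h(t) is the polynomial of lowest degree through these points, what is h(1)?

17

L_0(1) = (2)/[(-1)] = -2
L_1(1) = (3)/[(1)] = 3
Sum: (-1)·(-2) + 5·(3) = 17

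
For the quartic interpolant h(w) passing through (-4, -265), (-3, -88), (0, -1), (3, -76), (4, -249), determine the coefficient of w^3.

0

Build the Lagrange basis polynomials:
L_0(w) = (w + 3)w(w - 3)(w - 4) / [224] = (1/224)w^4 - (1/56)w^3 - (9/224)w^2 + (9/56)w
L_1(w) = (w + 4)w(w - 3)(w - 4) / [-126] = -(1/126)w^4 + (1/42)w^3 + (8/63)w^2 - (8/21)w
L_2(w) = (w + 4)(w + 3)(w - 3)(w - 4) / [144] = (1/144)w^4 - (25/144)w^2 + 1
L_3(w) = (w + 4)(w + 3)w(w - 4) / [-126] = -(1/126)w^4 - (1/42)w^3 + (8/63)w^2 + (8/21)w
L_4(w) = (w + 4)(w + 3)w(w - 3) / [224] = (1/224)w^4 + (1/56)w^3 - (9/224)w^2 - (9/56)w
h(w) = (-265)·L_0 + (-88)·L_1 + (-1)·L_2 + (-76)·L_3 + (-249)·L_4
Only the coefficient of w^3 is needed; take it from each L_i and combine:
(-265)·(-1/56) + (-88)·(1/42) + (-1)·(0) + (-76)·(-1/42) + (-249)·(1/56) = 0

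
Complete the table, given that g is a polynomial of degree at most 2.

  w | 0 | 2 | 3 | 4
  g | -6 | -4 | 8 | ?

82/3

The 3 known values determine g uniquely (degree ≤ 2).
L_0(4) = (2)·(1)/[(-2)·(-3)] = 1/3
L_1(4) = (4)·(1)/[(2)·(-1)] = -2
L_2(4) = (4)·(2)/[(3)·(1)] = 8/3
Sum: (-6)·(1/3) + (-4)·(-2) + 8·(8/3) = 82/3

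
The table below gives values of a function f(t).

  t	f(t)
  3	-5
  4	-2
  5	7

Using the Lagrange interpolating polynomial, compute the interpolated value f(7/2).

-17/4

Evaluate each Lagrange basis at t = 7/2:
L_0(7/2) = (-1/2)·(-3/2)/[(-1)·(-2)] = 3/8
L_1(7/2) = (1/2)·(-3/2)/[(1)·(-1)] = 3/4
L_2(7/2) = (1/2)·(-1/2)/[(2)·(1)] = -1/8
Sum: (-5)·(3/8) + (-2)·(3/4) + 7·(-1/8) = -17/4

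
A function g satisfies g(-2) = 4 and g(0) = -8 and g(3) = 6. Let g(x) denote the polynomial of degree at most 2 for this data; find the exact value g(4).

96/5

Evaluate each Lagrange basis at x = 4:
L_0(4) = (4)·(1)/[(-2)·(-5)] = 2/5
L_1(4) = (6)·(1)/[(2)·(-3)] = -1
L_2(4) = (6)·(4)/[(5)·(3)] = 8/5
Sum: 4·(2/5) + (-8)·(-1) + 6·(8/5) = 96/5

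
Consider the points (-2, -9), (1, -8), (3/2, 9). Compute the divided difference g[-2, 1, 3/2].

202/21

g[-2,1] = (-8 - (-9)) / (1 - (-2)) = 1/3
g[1,3/2] = (9 - (-8)) / (3/2 - 1) = 34
g[-2,1,3/2] = (34 - 1/3) / (3/2 - (-2)) = 202/21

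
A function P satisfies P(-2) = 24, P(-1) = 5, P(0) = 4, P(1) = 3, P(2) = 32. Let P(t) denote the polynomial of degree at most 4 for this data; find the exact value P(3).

Using Newton's divided-difference form:
P[-2,-1] = (5 - 24) / (-1 - (-2)) = -19
P[-1,0] = (4 - 5) / (0 - (-1)) = -1
P[0,1] = (3 - 4) / (1 - 0) = -1
P[1,2] = (32 - 3) / (2 - 1) = 29
P[-2,-1,0] = (-1 - (-19)) / (0 - (-2)) = 9
P[-1,0,1] = (-1 - (-1)) / (1 - (-1)) = 0
P[0,1,2] = (29 - (-1)) / (2 - 0) = 15
P[-2,-1,0,1] = (0 - 9) / (1 - (-2)) = -3
P[-1,0,1,2] = (15 - 0) / (2 - (-1)) = 5
P[-2,-1,0,1,2] = (5 - (-3)) / (2 - (-2)) = 2
P(3) = 24 + (-19)·(5) + 9·(5)·(4) + (-3)·(5)·(4)·(3) + 2·(5)·(4)·(3)·(2) = 169

169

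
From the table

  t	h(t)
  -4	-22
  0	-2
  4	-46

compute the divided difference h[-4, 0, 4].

h[-4,0] = (-2 - (-22)) / (0 - (-4)) = 5
h[0,4] = (-46 - (-2)) / (4 - 0) = -11
h[-4,0,4] = (-11 - 5) / (4 - (-4)) = -2

-2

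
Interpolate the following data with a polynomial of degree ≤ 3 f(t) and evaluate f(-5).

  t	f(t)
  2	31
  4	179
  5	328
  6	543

L_0(-5) = (-9)·(-10)·(-11)/[(-2)·(-3)·(-4)] = 165/4
L_1(-5) = (-7)·(-10)·(-11)/[(2)·(-1)·(-2)] = -385/2
L_2(-5) = (-7)·(-9)·(-11)/[(3)·(1)·(-1)] = 231
L_3(-5) = (-7)·(-9)·(-10)/[(4)·(2)·(1)] = -315/4
Sum: 31·(165/4) + 179·(-385/2) + 328·(231) + 543·(-315/4) = -172

-172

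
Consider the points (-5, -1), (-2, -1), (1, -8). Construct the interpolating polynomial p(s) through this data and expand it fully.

p(s) = -(7/18)s^2 - (49/18)s - 44/9

Build the Lagrange basis polynomials:
L_0(s) = (s + 2)(s - 1) / [18] = (1/18)s^2 + (1/18)s - 1/9
L_1(s) = (s + 5)(s - 1) / [-9] = -(1/9)s^2 - (4/9)s + 5/9
L_2(s) = (s + 5)(s + 2) / [18] = (1/18)s^2 + (7/18)s + 5/9
p(s) = (-1)·L_0 + (-1)·L_1 + (-8)·L_2
  (-1)·L_0(s) = -(1/18)s^2 - (1/18)s + 1/9
  (-1)·L_1(s) = (1/9)s^2 + (4/9)s - 5/9
  (-8)·L_2(s) = -(4/9)s^2 - (28/9)s - 40/9
Adding term by term: -(7/18)s^2 - (49/18)s - 44/9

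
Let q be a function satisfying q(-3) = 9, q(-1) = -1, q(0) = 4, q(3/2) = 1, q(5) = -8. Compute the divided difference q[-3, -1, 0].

10/3

q[-3,-1] = (-1 - 9) / (-1 - (-3)) = -5
q[-1,0] = (4 - (-1)) / (0 - (-1)) = 5
q[-3,-1,0] = (5 - (-5)) / (0 - (-3)) = 10/3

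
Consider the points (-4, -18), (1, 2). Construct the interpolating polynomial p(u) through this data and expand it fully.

Build the Lagrange basis polynomials:
L_0(u) = (u - 1) / [-5] = -(1/5)u + 1/5
L_1(u) = (u + 4) / [5] = (1/5)u + 4/5
p(u) = (-18)·L_0 + 2·L_1
  (-18)·L_0(u) = (18/5)u - 18/5
  2·L_1(u) = (2/5)u + 8/5
Adding term by term: 4u - 2

p(u) = 4u - 2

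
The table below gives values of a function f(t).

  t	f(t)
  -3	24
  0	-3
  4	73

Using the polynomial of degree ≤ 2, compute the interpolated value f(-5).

Using Newton's divided-difference form:
f[-3,0] = (-3 - 24) / (0 - (-3)) = -9
f[0,4] = (73 - (-3)) / (4 - 0) = 19
f[-3,0,4] = (19 - (-9)) / (4 - (-3)) = 4
f(-5) = 24 + (-9)·(-2) + 4·(-2)·(-5) = 82

82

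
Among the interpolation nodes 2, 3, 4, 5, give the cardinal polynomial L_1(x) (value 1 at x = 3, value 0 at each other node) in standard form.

L_1(x) = (1/2)x^3 - (11/2)x^2 + 19x - 20

L_1(x) = (x - 2)(x - 4)(x - 5) / [(1)·(-1)·(-2)]
       = (x^3 - 11x^2 + 38x - 40) / (2)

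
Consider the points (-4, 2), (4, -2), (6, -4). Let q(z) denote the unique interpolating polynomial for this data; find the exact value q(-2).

8/5

Evaluate each Lagrange basis at z = -2:
L_0(-2) = (-6)·(-8)/[(-8)·(-10)] = 3/5
L_1(-2) = (2)·(-8)/[(8)·(-2)] = 1
L_2(-2) = (2)·(-6)/[(10)·(2)] = -3/5
Sum: 2·(3/5) + (-2)·(1) + (-4)·(-3/5) = 8/5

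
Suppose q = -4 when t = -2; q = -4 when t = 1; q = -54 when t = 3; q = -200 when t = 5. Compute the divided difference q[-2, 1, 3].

-5

q[-2,1] = (-4 - (-4)) / (1 - (-2)) = 0
q[1,3] = (-54 - (-4)) / (3 - 1) = -25
q[-2,1,3] = (-25 - 0) / (3 - (-2)) = -5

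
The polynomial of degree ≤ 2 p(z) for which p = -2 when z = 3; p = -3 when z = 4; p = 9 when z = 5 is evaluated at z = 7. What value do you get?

72

Using Newton's divided-difference form:
p[3,4] = (-3 - (-2)) / (4 - 3) = -1
p[4,5] = (9 - (-3)) / (5 - 4) = 12
p[3,4,5] = (12 - (-1)) / (5 - 3) = 13/2
p(7) = -2 + (-1)·(4) + (13/2)·(4)·(3) = 72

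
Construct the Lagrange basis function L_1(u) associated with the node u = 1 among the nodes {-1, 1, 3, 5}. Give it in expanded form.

L_1(u) = (1/16)u^3 - (7/16)u^2 + (7/16)u + 15/16

L_1(u) = (u + 1)(u - 3)(u - 5) / [(2)·(-2)·(-4)]
       = (u^3 - 7u^2 + 7u + 15) / (16)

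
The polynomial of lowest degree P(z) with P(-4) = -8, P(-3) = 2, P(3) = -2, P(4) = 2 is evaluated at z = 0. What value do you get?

27/7

Evaluate each Lagrange basis at z = 0:
L_0(0) = (3)·(-3)·(-4)/[(-1)·(-7)·(-8)] = -9/14
L_1(0) = (4)·(-3)·(-4)/[(1)·(-6)·(-7)] = 8/7
L_2(0) = (4)·(3)·(-4)/[(7)·(6)·(-1)] = 8/7
L_3(0) = (4)·(3)·(-3)/[(8)·(7)·(1)] = -9/14
Sum: (-8)·(-9/14) + 2·(8/7) + (-2)·(8/7) + 2·(-9/14) = 27/7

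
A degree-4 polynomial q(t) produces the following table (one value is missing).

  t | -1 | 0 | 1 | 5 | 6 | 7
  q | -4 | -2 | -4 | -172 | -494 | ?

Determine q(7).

The 5 known values determine q uniquely (degree ≤ 4).
Evaluate each Lagrange basis at t = 7:
L_0(7) = (7)·(6)·(2)·(1)/[(-1)·(-2)·(-6)·(-7)] = 1
L_1(7) = (8)·(6)·(2)·(1)/[(1)·(-1)·(-5)·(-6)] = -16/5
L_2(7) = (8)·(7)·(2)·(1)/[(2)·(1)·(-4)·(-5)] = 14/5
L_3(7) = (8)·(7)·(6)·(1)/[(6)·(5)·(4)·(-1)] = -14/5
L_4(7) = (8)·(7)·(6)·(2)/[(7)·(6)·(5)·(1)] = 16/5
Sum: (-4)·(1) + (-2)·(-16/5) + (-4)·(14/5) + (-172)·(-14/5) + (-494)·(16/5) = -1108

-1108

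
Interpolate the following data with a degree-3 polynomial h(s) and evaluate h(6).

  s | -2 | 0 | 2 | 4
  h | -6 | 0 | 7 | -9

Evaluate each Lagrange basis at s = 6:
L_0(6) = (6)·(4)·(2)/[(-2)·(-4)·(-6)] = -1
L_1(6) = (8)·(4)·(2)/[(2)·(-2)·(-4)] = 4
L_2(6) = (8)·(6)·(2)/[(4)·(2)·(-2)] = -6
L_3(6) = (8)·(6)·(4)/[(6)·(4)·(2)] = 4
Sum: (-6)·(-1) + 0 + 7·(-6) + (-9)·(4) = -72

-72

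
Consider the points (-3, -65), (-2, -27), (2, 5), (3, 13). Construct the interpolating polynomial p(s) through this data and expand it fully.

p(s) = s^3 - 3s^2 + 4s + 1

Build the Lagrange basis polynomials:
L_0(s) = (s + 2)(s - 2)(s - 3) / [-30] = -(1/30)s^3 + (1/10)s^2 + (2/15)s - 2/5
L_1(s) = (s + 3)(s - 2)(s - 3) / [20] = (1/20)s^3 - (1/10)s^2 - (9/20)s + 9/10
L_2(s) = (s + 3)(s + 2)(s - 3) / [-20] = -(1/20)s^3 - (1/10)s^2 + (9/20)s + 9/10
L_3(s) = (s + 3)(s + 2)(s - 2) / [30] = (1/30)s^3 + (1/10)s^2 - (2/15)s - 2/5
p(s) = (-65)·L_0 + (-27)·L_1 + 5·L_2 + 13·L_3
  (-65)·L_0(s) = (13/6)s^3 - (13/2)s^2 - (26/3)s + 26
  (-27)·L_1(s) = -(27/20)s^3 + (27/10)s^2 + (243/20)s - 243/10
  5·L_2(s) = -(1/4)s^3 - (1/2)s^2 + (9/4)s + 9/2
  13·L_3(s) = (13/30)s^3 + (13/10)s^2 - (26/15)s - 26/5
Adding term by term: s^3 - 3s^2 + 4s + 1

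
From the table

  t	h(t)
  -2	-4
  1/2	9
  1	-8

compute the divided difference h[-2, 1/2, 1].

h[-2,1/2] = (9 - (-4)) / (1/2 - (-2)) = 26/5
h[1/2,1] = (-8 - 9) / (1 - 1/2) = -34
h[-2,1/2,1] = (-34 - 26/5) / (1 - (-2)) = -196/15

-196/15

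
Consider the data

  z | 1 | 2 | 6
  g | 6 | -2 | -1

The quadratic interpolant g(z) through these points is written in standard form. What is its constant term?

173/10

L_0(z) = (z - 2)(z - 6) / [5] = (1/5)z^2 - (8/5)z + 12/5
L_1(z) = (z - 1)(z - 6) / [-4] = -(1/4)z^2 + (7/4)z - 3/2
L_2(z) = (z - 1)(z - 2) / [20] = (1/20)z^2 - (3/20)z + 1/10
g(z) = 6·L_0 + (-2)·L_1 + (-1)·L_2
Only the constant term is needed; take it from each L_i and combine:
6·(12/5) + (-2)·(-3/2) + (-1)·(1/10) = 173/10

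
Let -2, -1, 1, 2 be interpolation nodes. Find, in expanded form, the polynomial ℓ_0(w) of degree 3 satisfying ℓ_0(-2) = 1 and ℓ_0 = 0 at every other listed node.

ℓ_0(w) = -(1/12)w^3 + (1/6)w^2 + (1/12)w - 1/6

ℓ_0(w) = (w + 1)(w - 1)(w - 2) / [(-1)·(-3)·(-4)]
       = (w^3 - 2w^2 - w + 2) / (-12)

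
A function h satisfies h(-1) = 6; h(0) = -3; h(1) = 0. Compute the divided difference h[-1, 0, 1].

6

h[-1,0] = (-3 - 6) / (0 - (-1)) = -9
h[0,1] = (0 - (-3)) / (1 - 0) = 3
h[-1,0,1] = (3 - (-9)) / (1 - (-1)) = 6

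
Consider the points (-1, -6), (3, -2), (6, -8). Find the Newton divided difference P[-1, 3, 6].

-3/7

P[-1,3] = (-2 - (-6)) / (3 - (-1)) = 1
P[3,6] = (-8 - (-2)) / (6 - 3) = -2
P[-1,3,6] = (-2 - 1) / (6 - (-1)) = -3/7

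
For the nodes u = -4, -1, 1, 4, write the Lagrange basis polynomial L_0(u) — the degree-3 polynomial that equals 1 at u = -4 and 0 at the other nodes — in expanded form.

L_0(u) = -(1/120)u^3 + (1/30)u^2 + (1/120)u - 1/30

L_0(u) = (u + 1)(u - 1)(u - 4) / [(-3)·(-5)·(-8)]
       = (u^3 - 4u^2 - u + 4) / (-120)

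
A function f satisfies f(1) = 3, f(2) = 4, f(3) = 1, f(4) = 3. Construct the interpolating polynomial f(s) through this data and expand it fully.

Newton's divided differences:
f[1,2] = (4 - 3) / (2 - 1) = 1
f[2,3] = (1 - 4) / (3 - 2) = -3
f[3,4] = (3 - 1) / (4 - 3) = 2
f[1,2,3] = (-3 - 1) / (3 - 1) = -2
f[2,3,4] = (2 - (-3)) / (4 - 2) = 5/2
f[1,2,3,4] = (5/2 - (-2)) / (4 - 1) = 3/2
f(s) = 3 + 1·(s - 1) + (-2)·(s - 1)(s - 2) + (3/2)·(s - 1)(s - 2)(s - 3)
Expanding: f(s) = (3/2)s^3 - 11s^2 + (47/2)s - 11

f(s) = (3/2)s^3 - 11s^2 + (47/2)s - 11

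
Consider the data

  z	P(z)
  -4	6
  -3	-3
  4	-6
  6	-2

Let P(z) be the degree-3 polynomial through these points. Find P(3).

Evaluate each Lagrange basis at z = 3:
L_0(3) = (6)·(-1)·(-3)/[(-1)·(-8)·(-10)] = -9/40
L_1(3) = (7)·(-1)·(-3)/[(1)·(-7)·(-9)] = 1/3
L_2(3) = (7)·(6)·(-3)/[(8)·(7)·(-2)] = 9/8
L_3(3) = (7)·(6)·(-1)/[(10)·(9)·(2)] = -7/30
Sum: 6·(-9/40) + (-3)·(1/3) + (-6)·(9/8) + (-2)·(-7/30) = -259/30

-259/30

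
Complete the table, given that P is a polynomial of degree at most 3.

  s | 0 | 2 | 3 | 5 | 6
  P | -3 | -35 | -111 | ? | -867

-503

The 4 known values determine P uniquely (degree ≤ 3).
Evaluate each Lagrange basis at s = 5:
L_0(5) = (3)·(2)·(-1)/[(-2)·(-3)·(-6)] = 1/6
L_1(5) = (5)·(2)·(-1)/[(2)·(-1)·(-4)] = -5/4
L_2(5) = (5)·(3)·(-1)/[(3)·(1)·(-3)] = 5/3
L_3(5) = (5)·(3)·(2)/[(6)·(4)·(3)] = 5/12
Sum: (-3)·(1/6) + (-35)·(-5/4) + (-111)·(5/3) + (-867)·(5/12) = -503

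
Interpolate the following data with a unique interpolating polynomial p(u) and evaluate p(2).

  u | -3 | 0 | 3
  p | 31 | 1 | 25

Evaluate each Lagrange basis at u = 2:
L_0(2) = (2)·(-1)/[(-3)·(-6)] = -1/9
L_1(2) = (5)·(-1)/[(3)·(-3)] = 5/9
L_2(2) = (5)·(2)/[(6)·(3)] = 5/9
Sum: 31·(-1/9) + 1·(5/9) + 25·(5/9) = 11

11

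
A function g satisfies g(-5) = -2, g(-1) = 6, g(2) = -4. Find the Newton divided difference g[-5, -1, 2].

-16/21

g[-5,-1] = (6 - (-2)) / (-1 - (-5)) = 2
g[-1,2] = (-4 - 6) / (2 - (-1)) = -10/3
g[-5,-1,2] = (-10/3 - 2) / (2 - (-5)) = -16/21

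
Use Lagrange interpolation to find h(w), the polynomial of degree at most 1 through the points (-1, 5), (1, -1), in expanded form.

Build the Lagrange basis polynomials:
L_0(w) = (w - 1) / [-2] = -(1/2)w + 1/2
L_1(w) = (w + 1) / [2] = (1/2)w + 1/2
h(w) = 5·L_0 + (-1)·L_1
  5·L_0(w) = -(5/2)w + 5/2
  (-1)·L_1(w) = -(1/2)w - 1/2
Adding term by term: -3w + 2

h(w) = -3w + 2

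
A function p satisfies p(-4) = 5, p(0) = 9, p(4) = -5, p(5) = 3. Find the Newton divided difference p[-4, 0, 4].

p[-4,0] = (9 - 5) / (0 - (-4)) = 1
p[0,4] = (-5 - 9) / (4 - 0) = -7/2
p[-4,0,4] = (-7/2 - 1) / (4 - (-4)) = -9/16

-9/16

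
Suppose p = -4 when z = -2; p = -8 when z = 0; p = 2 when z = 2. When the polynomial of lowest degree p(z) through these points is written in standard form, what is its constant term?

Build the Lagrange basis polynomials:
L_0(z) = z(z - 2) / [8] = (1/8)z^2 - (1/4)z
L_1(z) = (z + 2)(z - 2) / [-4] = -(1/4)z^2 + 1
L_2(z) = (z + 2)z / [8] = (1/8)z^2 + (1/4)z
p(z) = (-4)·L_0 + (-8)·L_1 + 2·L_2
Only the constant term is needed; take it from each L_i and combine:
(-4)·(0) + (-8)·(1) + 2·(0) = -8

-8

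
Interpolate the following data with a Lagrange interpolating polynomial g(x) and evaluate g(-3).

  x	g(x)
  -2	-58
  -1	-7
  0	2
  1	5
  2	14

-211

Evaluate each Lagrange basis at x = -3:
L_0(-3) = (-2)·(-3)·(-4)·(-5)/[(-1)·(-2)·(-3)·(-4)] = 5
L_1(-3) = (-1)·(-3)·(-4)·(-5)/[(1)·(-1)·(-2)·(-3)] = -10
L_2(-3) = (-1)·(-2)·(-4)·(-5)/[(2)·(1)·(-1)·(-2)] = 10
L_3(-3) = (-1)·(-2)·(-3)·(-5)/[(3)·(2)·(1)·(-1)] = -5
L_4(-3) = (-1)·(-2)·(-3)·(-4)/[(4)·(3)·(2)·(1)] = 1
Sum: (-58)·(5) + (-7)·(-10) + 2·(10) + 5·(-5) + 14·(1) = -211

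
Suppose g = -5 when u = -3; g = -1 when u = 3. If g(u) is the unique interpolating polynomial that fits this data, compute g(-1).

Evaluate each Lagrange basis at u = -1:
L_0(-1) = (-4)/[(-6)] = 2/3
L_1(-1) = (2)/[(6)] = 1/3
Sum: (-5)·(2/3) + (-1)·(1/3) = -11/3

-11/3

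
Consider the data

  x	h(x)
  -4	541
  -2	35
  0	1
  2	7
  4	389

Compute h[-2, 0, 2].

5

h[-2,0] = (1 - 35) / (0 - (-2)) = -17
h[0,2] = (7 - 1) / (2 - 0) = 3
h[-2,0,2] = (3 - (-17)) / (2 - (-2)) = 5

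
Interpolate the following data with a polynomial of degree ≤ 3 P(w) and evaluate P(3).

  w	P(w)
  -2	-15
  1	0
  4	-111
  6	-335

-50

Using Newton's divided-difference form:
P[-2,1] = (0 - (-15)) / (1 - (-2)) = 5
P[1,4] = (-111 - 0) / (4 - 1) = -37
P[4,6] = (-335 - (-111)) / (6 - 4) = -112
P[-2,1,4] = (-37 - 5) / (4 - (-2)) = -7
P[1,4,6] = (-112 - (-37)) / (6 - 1) = -15
P[-2,1,4,6] = (-15 - (-7)) / (6 - (-2)) = -1
P(3) = -15 + 5·(5) + (-7)·(5)·(2) + (-1)·(5)·(2)·(-1) = -50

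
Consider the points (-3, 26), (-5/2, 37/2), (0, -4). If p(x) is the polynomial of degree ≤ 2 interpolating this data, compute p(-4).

Using Newton's divided-difference form:
p[-3,-5/2] = (37/2 - 26) / (-5/2 - (-3)) = -15
p[-5/2,0] = (-4 - 37/2) / (0 - (-5/2)) = -9
p[-3,-5/2,0] = (-9 - (-15)) / (0 - (-3)) = 2
p(-4) = 26 + (-15)·(-1) + 2·(-1)·(-3/2) = 44

44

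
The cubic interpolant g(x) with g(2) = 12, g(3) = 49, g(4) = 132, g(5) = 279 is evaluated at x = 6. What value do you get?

L_0(6) = (3)·(2)·(1)/[(-1)·(-2)·(-3)] = -1
L_1(6) = (4)·(2)·(1)/[(1)·(-1)·(-2)] = 4
L_2(6) = (4)·(3)·(1)/[(2)·(1)·(-1)] = -6
L_3(6) = (4)·(3)·(2)/[(3)·(2)·(1)] = 4
Sum: 12·(-1) + 49·(4) + 132·(-6) + 279·(4) = 508

508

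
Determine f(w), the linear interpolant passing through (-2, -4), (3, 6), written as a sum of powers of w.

f(w) = 2w

L_0(w) = (w - 3) / [-5] = -(1/5)w + 3/5
L_1(w) = (w + 2) / [5] = (1/5)w + 2/5
f(w) = (-4)·L_0 + 6·L_1
  (-4)·L_0(w) = (4/5)w - 12/5
  6·L_1(w) = (6/5)w + 12/5
Adding term by term: 2w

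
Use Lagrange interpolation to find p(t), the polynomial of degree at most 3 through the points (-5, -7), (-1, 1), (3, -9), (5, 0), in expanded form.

p(t) = (83/480)t^3 - (7/160)t^2 - (1739/480)t - 77/32

Build the Lagrange basis polynomials:
L_0(t) = (t + 1)(t - 3)(t - 5) / [-320] = -(1/320)t^3 + (7/320)t^2 - (7/320)t - 3/64
L_1(t) = (t + 5)(t - 3)(t - 5) / [96] = (1/96)t^3 - (1/32)t^2 - (25/96)t + 25/32
L_2(t) = (t + 5)(t + 1)(t - 5) / [-64] = -(1/64)t^3 - (1/64)t^2 + (25/64)t + 25/64
L_3(t) = (t + 5)(t + 1)(t - 3) / [120] = (1/120)t^3 + (1/40)t^2 - (13/120)t - 1/8
p(t) = (-7)·L_0 + 1·L_1 + (-9)·L_2 + 0·L_3
  (-7)·L_0(t) = (7/320)t^3 - (49/320)t^2 + (49/320)t + 21/64
  1·L_1(t) = (1/96)t^3 - (1/32)t^2 - (25/96)t + 25/32
  (-9)·L_2(t) = (9/64)t^3 + (9/64)t^2 - (225/64)t - 225/64
  0·L_3(t) = 0
Adding term by term: (83/480)t^3 - (7/160)t^2 - (1739/480)t - 77/32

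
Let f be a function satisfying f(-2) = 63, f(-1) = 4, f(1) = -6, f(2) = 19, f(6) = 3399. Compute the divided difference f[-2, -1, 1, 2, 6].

f[-2,-1] = (4 - 63) / (-1 - (-2)) = -59
f[-1,1] = (-6 - 4) / (1 - (-1)) = -5
f[1,2] = (19 - (-6)) / (2 - 1) = 25
f[2,6] = (3399 - 19) / (6 - 2) = 845
f[-2,-1,1] = (-5 - (-59)) / (1 - (-2)) = 18
f[-1,1,2] = (25 - (-5)) / (2 - (-1)) = 10
f[1,2,6] = (845 - 25) / (6 - 1) = 164
f[-2,-1,1,2] = (10 - 18) / (2 - (-2)) = -2
f[-1,1,2,6] = (164 - 10) / (6 - (-1)) = 22
f[-2,-1,1,2,6] = (22 - (-2)) / (6 - (-2)) = 3

3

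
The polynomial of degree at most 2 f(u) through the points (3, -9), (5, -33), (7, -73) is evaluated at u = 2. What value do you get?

-3

L_0(2) = (-3)·(-5)/[(-2)·(-4)] = 15/8
L_1(2) = (-1)·(-5)/[(2)·(-2)] = -5/4
L_2(2) = (-1)·(-3)/[(4)·(2)] = 3/8
Sum: (-9)·(15/8) + (-33)·(-5/4) + (-73)·(3/8) = -3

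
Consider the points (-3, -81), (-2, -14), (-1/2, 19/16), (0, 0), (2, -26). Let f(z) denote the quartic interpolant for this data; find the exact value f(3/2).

L_0(3/2) = (7/2)·(2)·(3/2)·(-1/2)/[(-1)·(-5/2)·(-3)·(-5)] = -7/50
L_1(3/2) = (9/2)·(2)·(3/2)·(-1/2)/[(1)·(-3/2)·(-2)·(-4)] = 9/16
L_2(3/2) = (9/2)·(7/2)·(3/2)·(-1/2)/[(5/2)·(3/2)·(-1/2)·(-5/2)] = -63/25
L_3(3/2) = (9/2)·(7/2)·(2)·(-1/2)/[(3)·(2)·(1/2)·(-2)] = 21/8
L_4(3/2) = (9/2)·(7/2)·(2)·(3/2)/[(5)·(4)·(5/2)·(2)] = 189/400
Sum: (-81)·(-7/50) + (-14)·(9/16) + 19/16·(-63/25) + 0 + (-26)·(189/400) = -189/16

-189/16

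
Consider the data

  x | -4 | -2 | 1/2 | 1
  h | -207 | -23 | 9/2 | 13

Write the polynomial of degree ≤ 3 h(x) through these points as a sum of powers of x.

h(x) = 4x^3 + 4x^2 + 4x + 1

Newton's divided differences:
h[-4,-2] = (-23 - (-207)) / (-2 - (-4)) = 92
h[-2,1/2] = (9/2 - (-23)) / (1/2 - (-2)) = 11
h[1/2,1] = (13 - 9/2) / (1 - 1/2) = 17
h[-4,-2,1/2] = (11 - 92) / (1/2 - (-4)) = -18
h[-2,1/2,1] = (17 - 11) / (1 - (-2)) = 2
h[-4,-2,1/2,1] = (2 - (-18)) / (1 - (-4)) = 4
h(x) = -207 + 92·(x + 4) + (-18)·(x + 4)(x + 2) + 4·(x + 4)(x + 2)(x - 1/2)
Expanding: h(x) = 4x^3 + 4x^2 + 4x + 1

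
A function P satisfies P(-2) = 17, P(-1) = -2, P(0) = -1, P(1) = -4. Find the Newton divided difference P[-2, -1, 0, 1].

-4

P[-2,-1] = (-2 - 17) / (-1 - (-2)) = -19
P[-1,0] = (-1 - (-2)) / (0 - (-1)) = 1
P[0,1] = (-4 - (-1)) / (1 - 0) = -3
P[-2,-1,0] = (1 - (-19)) / (0 - (-2)) = 10
P[-1,0,1] = (-3 - 1) / (1 - (-1)) = -2
P[-2,-1,0,1] = (-2 - 10) / (1 - (-2)) = -4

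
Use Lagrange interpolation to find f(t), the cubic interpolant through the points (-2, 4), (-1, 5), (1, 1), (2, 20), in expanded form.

f(t) = 2t^3 + 3t^2 - 4t

L_0(t) = (t + 1)(t - 1)(t - 2) / [-12] = -(1/12)t^3 + (1/6)t^2 + (1/12)t - 1/6
L_1(t) = (t + 2)(t - 1)(t - 2) / [6] = (1/6)t^3 - (1/6)t^2 - (2/3)t + 2/3
L_2(t) = (t + 2)(t + 1)(t - 2) / [-6] = -(1/6)t^3 - (1/6)t^2 + (2/3)t + 2/3
L_3(t) = (t + 2)(t + 1)(t - 1) / [12] = (1/12)t^3 + (1/6)t^2 - (1/12)t - 1/6
f(t) = 4·L_0 + 5·L_1 + 1·L_2 + 20·L_3
  4·L_0(t) = -(1/3)t^3 + (2/3)t^2 + (1/3)t - 2/3
  5·L_1(t) = (5/6)t^3 - (5/6)t^2 - (10/3)t + 10/3
  1·L_2(t) = -(1/6)t^3 - (1/6)t^2 + (2/3)t + 2/3
  20·L_3(t) = (5/3)t^3 + (10/3)t^2 - (5/3)t - 10/3
Adding term by term: 2t^3 + 3t^2 - 4t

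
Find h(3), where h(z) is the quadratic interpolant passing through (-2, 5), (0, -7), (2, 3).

65/4

Using Newton's divided-difference form:
h[-2,0] = (-7 - 5) / (0 - (-2)) = -6
h[0,2] = (3 - (-7)) / (2 - 0) = 5
h[-2,0,2] = (5 - (-6)) / (2 - (-2)) = 11/4
h(3) = 5 + (-6)·(5) + (11/4)·(5)·(3) = 65/4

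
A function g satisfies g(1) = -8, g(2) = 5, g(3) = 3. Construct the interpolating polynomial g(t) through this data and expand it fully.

Build the Lagrange basis polynomials:
L_0(t) = (t - 2)(t - 3) / [2] = (1/2)t^2 - (5/2)t + 3
L_1(t) = (t - 1)(t - 3) / [-1] = -t^2 + 4t - 3
L_2(t) = (t - 1)(t - 2) / [2] = (1/2)t^2 - (3/2)t + 1
g(t) = (-8)·L_0 + 5·L_1 + 3·L_2
  (-8)·L_0(t) = -4t^2 + 20t - 24
  5·L_1(t) = -5t^2 + 20t - 15
  3·L_2(t) = (3/2)t^2 - (9/2)t + 3
Adding term by term: -(15/2)t^2 + (71/2)t - 36

g(t) = -(15/2)t^2 + (71/2)t - 36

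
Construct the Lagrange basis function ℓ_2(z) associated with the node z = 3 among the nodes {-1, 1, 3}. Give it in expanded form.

ℓ_2(z) = (1/8)z^2 - 1/8

ℓ_2(z) = (z + 1)(z - 1) / [(4)·(2)]
       = (z^2 - 1) / (8)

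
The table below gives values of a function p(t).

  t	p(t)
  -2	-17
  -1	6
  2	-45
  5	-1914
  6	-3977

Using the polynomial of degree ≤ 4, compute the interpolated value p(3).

-242

L_0(3) = (4)·(1)·(-2)·(-3)/[(-1)·(-4)·(-7)·(-8)] = 3/28
L_1(3) = (5)·(1)·(-2)·(-3)/[(1)·(-3)·(-6)·(-7)] = -5/21
L_2(3) = (5)·(4)·(-2)·(-3)/[(4)·(3)·(-3)·(-4)] = 5/6
L_3(3) = (5)·(4)·(1)·(-3)/[(7)·(6)·(3)·(-1)] = 10/21
L_4(3) = (5)·(4)·(1)·(-2)/[(8)·(7)·(4)·(1)] = -5/28
Sum: (-17)·(3/28) + 6·(-5/21) + (-45)·(5/6) + (-1914)·(10/21) + (-3977)·(-5/28) = -242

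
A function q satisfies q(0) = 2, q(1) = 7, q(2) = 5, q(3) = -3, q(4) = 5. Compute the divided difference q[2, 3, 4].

8

q[2,3] = (-3 - 5) / (3 - 2) = -8
q[3,4] = (5 - (-3)) / (4 - 3) = 8
q[2,3,4] = (8 - (-8)) / (4 - 2) = 8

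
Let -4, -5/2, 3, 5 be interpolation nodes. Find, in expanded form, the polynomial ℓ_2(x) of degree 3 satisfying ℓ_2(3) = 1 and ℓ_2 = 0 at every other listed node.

ℓ_2(x) = (x + 4)(x + 5/2)(x - 5) / [(7)·(11/2)·(-2)]
       = (x^3 + (3/2)x^2 - (45/2)x - 50) / (-77)

ℓ_2(x) = -(1/77)x^3 - (3/154)x^2 + (45/154)x + 50/77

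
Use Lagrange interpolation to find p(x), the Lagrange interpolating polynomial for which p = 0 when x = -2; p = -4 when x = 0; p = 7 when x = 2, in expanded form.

L_0(x) = x(x - 2) / [8] = (1/8)x^2 - (1/4)x
L_1(x) = (x + 2)(x - 2) / [-4] = -(1/4)x^2 + 1
L_2(x) = (x + 2)x / [8] = (1/8)x^2 + (1/4)x
p(x) = 0·L_0 + (-4)·L_1 + 7·L_2
  0·L_0(x) = 0
  (-4)·L_1(x) = x^2 - 4
  7·L_2(x) = (7/8)x^2 + (7/4)x
Adding term by term: (15/8)x^2 + (7/4)x - 4

p(x) = (15/8)x^2 + (7/4)x - 4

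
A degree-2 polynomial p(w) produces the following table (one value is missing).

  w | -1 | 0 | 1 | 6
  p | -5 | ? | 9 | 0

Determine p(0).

The 3 known values determine p uniquely (degree ≤ 2).
Evaluate each Lagrange basis at w = 0:
L_0(0) = (-1)·(-6)/[(-2)·(-7)] = 3/7
L_1(0) = (1)·(-6)/[(2)·(-5)] = 3/5
L_2(0) = (1)·(-1)/[(7)·(5)] = -1/35
Sum: (-5)·(3/7) + 9·(3/5) + 0 = 114/35

114/35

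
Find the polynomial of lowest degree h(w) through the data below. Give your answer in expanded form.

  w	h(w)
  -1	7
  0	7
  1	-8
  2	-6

h(w) = (16/3)w^3 - (15/2)w^2 - (77/6)w + 7

Newton's divided differences:
h[-1,0] = (7 - 7) / (0 - (-1)) = 0
h[0,1] = (-8 - 7) / (1 - 0) = -15
h[1,2] = (-6 - (-8)) / (2 - 1) = 2
h[-1,0,1] = (-15 - 0) / (1 - (-1)) = -15/2
h[0,1,2] = (2 - (-15)) / (2 - 0) = 17/2
h[-1,0,1,2] = (17/2 - (-15/2)) / (2 - (-1)) = 16/3
h(w) = 7 + (-15/2)·(w + 1)w + (16/3)·(w + 1)w(w - 1)
Expanding: h(w) = (16/3)w^3 - (15/2)w^2 - (77/6)w + 7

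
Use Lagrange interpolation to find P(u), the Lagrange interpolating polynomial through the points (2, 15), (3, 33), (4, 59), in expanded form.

Build the Lagrange basis polynomials:
L_0(u) = (u - 3)(u - 4) / [2] = (1/2)u^2 - (7/2)u + 6
L_1(u) = (u - 2)(u - 4) / [-1] = -u^2 + 6u - 8
L_2(u) = (u - 2)(u - 3) / [2] = (1/2)u^2 - (5/2)u + 3
P(u) = 15·L_0 + 33·L_1 + 59·L_2
  15·L_0(u) = (15/2)u^2 - (105/2)u + 90
  33·L_1(u) = -33u^2 + 198u - 264
  59·L_2(u) = (59/2)u^2 - (295/2)u + 177
Adding term by term: 4u^2 - 2u + 3

P(u) = 4u^2 - 2u + 3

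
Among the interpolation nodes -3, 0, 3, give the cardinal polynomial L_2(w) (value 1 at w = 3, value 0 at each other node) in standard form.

L_2(w) = (1/18)w^2 + (1/6)w

L_2(w) = (w + 3)w / [(6)·(3)]
       = (w^2 + 3w) / (18)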